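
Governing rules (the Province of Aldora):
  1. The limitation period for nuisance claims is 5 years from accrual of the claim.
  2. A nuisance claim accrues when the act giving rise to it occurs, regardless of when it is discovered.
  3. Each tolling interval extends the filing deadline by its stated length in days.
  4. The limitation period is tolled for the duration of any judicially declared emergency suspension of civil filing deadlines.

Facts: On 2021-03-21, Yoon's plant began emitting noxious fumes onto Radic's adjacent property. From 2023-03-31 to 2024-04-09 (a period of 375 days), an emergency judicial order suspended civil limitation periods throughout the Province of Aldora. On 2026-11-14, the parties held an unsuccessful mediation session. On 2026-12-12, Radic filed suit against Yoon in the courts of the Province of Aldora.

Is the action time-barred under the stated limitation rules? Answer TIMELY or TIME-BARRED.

The limitation period began to run on 2021-03-21.
Adding the 5 years base period to 2021-03-21 gives a deadline of 2026-03-21, before any tolling.
Because the emergency suspension of filing deadlines ran from 2023-03-31 to 2024-04-09, the deadline is extended by 375 days to 2027-03-31.
Nothing else in the chronology tolls or restarts the period.
Radic filed on 2026-12-12, before the 2027-03-31 deadline, so the action is timely.

TIMELY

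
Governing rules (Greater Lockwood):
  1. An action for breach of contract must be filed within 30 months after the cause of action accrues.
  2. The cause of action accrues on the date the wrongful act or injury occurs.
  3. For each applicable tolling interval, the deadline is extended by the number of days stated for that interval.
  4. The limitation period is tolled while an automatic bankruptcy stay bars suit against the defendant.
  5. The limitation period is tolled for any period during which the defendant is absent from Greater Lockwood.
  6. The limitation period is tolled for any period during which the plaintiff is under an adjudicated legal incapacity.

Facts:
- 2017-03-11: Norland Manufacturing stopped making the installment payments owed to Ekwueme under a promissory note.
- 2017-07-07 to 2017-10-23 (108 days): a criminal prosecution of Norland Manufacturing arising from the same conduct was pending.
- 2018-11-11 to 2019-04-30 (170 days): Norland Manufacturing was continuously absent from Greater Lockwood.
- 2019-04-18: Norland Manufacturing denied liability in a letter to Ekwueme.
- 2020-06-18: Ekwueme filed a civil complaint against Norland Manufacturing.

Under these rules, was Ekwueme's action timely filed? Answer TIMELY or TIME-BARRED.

The limitation period began to run on 2017-03-11.
The untolled deadline — 30 months after 2017-03-11 — is 2019-09-11.
The defendant's absence from the jurisdiction from 2018-11-11 to 2019-04-30 tolled the period for 170 days, extending the deadline to 2020-02-28.
No stated provision tolls the period for a criminal prosecution, so the interval from 2017-07-07 to 2017-10-23 has no effect on the deadline.
Nothing else in the chronology tolls or restarts the period.
Ekwueme filed on 2020-06-18, after the 2020-02-28 deadline, so the action is time-barred.

TIME-BARRED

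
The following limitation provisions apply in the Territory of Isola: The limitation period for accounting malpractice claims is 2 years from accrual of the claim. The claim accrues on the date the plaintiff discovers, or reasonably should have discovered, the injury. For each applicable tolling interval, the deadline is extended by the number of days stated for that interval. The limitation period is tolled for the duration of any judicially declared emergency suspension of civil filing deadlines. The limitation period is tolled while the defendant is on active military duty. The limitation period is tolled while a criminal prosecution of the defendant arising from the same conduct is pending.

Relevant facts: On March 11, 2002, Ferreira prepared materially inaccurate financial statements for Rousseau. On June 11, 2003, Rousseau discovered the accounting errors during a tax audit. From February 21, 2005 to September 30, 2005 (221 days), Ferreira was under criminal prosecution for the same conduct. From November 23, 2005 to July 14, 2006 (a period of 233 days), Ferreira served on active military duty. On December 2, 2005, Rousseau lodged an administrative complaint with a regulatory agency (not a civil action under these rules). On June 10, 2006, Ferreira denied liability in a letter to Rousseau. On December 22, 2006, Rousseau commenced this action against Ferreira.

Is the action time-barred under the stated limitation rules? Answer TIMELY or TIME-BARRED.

Under the discovery rule, the claim accrued on June 11, 2003, when Rousseau discovered the injury — not on the March 11, 2002 date of the underlying act.
Adding the 2 years base period to June 11, 2003 gives a deadline of June 11, 2005, before any tolling.
The pending criminal prosecution from February 21, 2005 to September 30, 2005 tolled the period for 221 days, extending the deadline to January 18, 2006.
Because the defendant's active military service ran from November 23, 2005 to July 14, 2006, the deadline is extended by 233 days to September 8, 2006.
None of the other events listed affects the running of the period under the stated rules.
The December 22, 2006 filing falls after the September 8, 2006 deadline; the claim is time-barred.

TIME-BARRED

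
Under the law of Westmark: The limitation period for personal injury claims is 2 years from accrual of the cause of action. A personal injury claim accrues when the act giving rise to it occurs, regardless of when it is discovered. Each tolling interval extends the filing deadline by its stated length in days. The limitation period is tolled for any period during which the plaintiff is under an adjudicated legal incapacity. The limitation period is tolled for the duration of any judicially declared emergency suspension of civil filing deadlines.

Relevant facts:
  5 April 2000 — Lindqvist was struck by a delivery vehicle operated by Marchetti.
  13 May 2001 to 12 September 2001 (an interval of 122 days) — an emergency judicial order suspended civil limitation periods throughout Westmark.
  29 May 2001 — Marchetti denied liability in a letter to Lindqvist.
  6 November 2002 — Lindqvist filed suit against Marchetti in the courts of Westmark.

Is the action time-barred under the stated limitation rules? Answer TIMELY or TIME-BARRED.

The cause of action accrued on 5 April 2000, the date of the act.
Adding the 2 years base period to 5 April 2000 gives a deadline of 5 April 2002, before any tolling.
The emergency suspension of filing deadlines from 13 May 2001 to 12 September 2001 tolled the period for 122 days, extending the deadline to 5 August 2002.
None of the other events listed affects the running of the period under the stated rules.
Filing on 6 November 2002 missed the 5 August 2002 deadline — the action is time-barred.

TIME-BARRED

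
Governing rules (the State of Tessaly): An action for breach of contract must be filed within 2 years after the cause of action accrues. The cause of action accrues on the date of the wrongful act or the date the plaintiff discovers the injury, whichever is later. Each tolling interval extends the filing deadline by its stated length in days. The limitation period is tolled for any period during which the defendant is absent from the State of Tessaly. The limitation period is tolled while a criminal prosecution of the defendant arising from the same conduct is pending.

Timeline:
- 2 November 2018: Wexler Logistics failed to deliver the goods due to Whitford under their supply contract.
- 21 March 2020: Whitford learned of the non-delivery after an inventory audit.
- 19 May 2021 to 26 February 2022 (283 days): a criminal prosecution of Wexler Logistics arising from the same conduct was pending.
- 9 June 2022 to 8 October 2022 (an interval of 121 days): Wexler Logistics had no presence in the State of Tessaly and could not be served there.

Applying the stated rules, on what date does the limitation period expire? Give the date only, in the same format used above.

29 April 2023

The claim accrued on 21 March 2020 — the later of the 2 November 2018 act and the 21 March 2020 discovery.
The untolled deadline — 2 years after 21 March 2020 — is 21 March 2022.
The period was tolled for 283 days by the pending criminal prosecution (19 May 2021 to 26 February 2022), pushing the deadline to 29 December 2022.
The defendant's absence from the jurisdiction from 9 June 2022 to 8 October 2022 tolled the period for 121 days, extending the deadline to 29 April 2023.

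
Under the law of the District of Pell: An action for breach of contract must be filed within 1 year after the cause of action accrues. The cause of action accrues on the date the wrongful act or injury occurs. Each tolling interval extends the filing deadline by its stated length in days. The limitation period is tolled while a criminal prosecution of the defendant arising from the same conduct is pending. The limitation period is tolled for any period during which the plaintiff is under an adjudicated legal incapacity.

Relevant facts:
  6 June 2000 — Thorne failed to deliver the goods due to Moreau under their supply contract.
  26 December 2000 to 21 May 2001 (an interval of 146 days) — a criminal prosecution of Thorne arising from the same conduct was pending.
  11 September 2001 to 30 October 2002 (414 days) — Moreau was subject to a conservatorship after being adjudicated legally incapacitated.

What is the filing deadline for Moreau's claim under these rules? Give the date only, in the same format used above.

18 December 2002

The claim accrued on 6 June 2000, when the wrongful act occurred.
The untolled deadline — 1 year after 6 June 2000 — is 6 June 2001.
Because the pending criminal prosecution ran from 26 December 2000 to 21 May 2001, the deadline is extended by 146 days to 30 October 2001.
The period was tolled for 414 days by the plaintiff's legal incapacity (11 September 2001 to 30 October 2002), pushing the deadline to 18 December 2002.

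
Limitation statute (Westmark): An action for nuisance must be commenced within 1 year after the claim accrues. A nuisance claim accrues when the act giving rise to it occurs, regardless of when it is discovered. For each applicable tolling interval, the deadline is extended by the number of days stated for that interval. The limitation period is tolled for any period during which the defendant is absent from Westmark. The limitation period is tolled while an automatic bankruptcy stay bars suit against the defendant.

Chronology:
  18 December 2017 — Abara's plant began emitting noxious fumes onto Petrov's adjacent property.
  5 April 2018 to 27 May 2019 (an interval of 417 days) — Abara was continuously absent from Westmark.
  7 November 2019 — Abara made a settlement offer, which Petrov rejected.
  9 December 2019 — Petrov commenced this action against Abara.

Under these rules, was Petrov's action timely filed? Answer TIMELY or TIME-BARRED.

The claim accrued on 18 December 2017, the date of the act.
Adding the 1 year base period to 18 December 2017 gives a deadline of 18 December 2018, before any tolling.
The defendant's absence from the jurisdiction from 5 April 2018 to 27 May 2019 tolled the period for 417 days, extending the deadline to 8 February 2020.
The other events in the timeline have no effect on the limitation period under the stated rules.
The 9 December 2019 filing precedes the 8 February 2020 deadline; the claim is timely.

TIMELY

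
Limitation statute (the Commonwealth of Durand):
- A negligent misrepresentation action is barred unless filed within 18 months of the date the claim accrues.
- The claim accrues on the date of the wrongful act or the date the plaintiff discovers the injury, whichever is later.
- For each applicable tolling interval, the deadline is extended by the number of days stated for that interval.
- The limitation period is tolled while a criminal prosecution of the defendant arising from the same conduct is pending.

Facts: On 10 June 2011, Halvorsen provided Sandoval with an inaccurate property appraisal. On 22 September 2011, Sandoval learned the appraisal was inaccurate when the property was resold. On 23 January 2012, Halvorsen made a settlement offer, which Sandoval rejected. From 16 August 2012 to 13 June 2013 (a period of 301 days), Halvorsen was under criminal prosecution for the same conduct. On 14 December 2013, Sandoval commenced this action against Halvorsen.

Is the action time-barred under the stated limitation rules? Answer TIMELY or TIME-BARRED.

Because discovery on 22 September 2011 post-dates the 10 June 2011 act, accrual under the later-of rule falls on 22 September 2011.
The untolled deadline — 18 months after 22 September 2011 — is 22 March 2013.
Because the pending criminal prosecution ran from 16 August 2012 to 13 June 2013, the deadline is extended by 301 days to 17 January 2014.
None of the other events listed affects the running of the period under the stated rules.
The 14 December 2013 filing precedes the 17 January 2014 deadline; the claim is timely.

TIMELY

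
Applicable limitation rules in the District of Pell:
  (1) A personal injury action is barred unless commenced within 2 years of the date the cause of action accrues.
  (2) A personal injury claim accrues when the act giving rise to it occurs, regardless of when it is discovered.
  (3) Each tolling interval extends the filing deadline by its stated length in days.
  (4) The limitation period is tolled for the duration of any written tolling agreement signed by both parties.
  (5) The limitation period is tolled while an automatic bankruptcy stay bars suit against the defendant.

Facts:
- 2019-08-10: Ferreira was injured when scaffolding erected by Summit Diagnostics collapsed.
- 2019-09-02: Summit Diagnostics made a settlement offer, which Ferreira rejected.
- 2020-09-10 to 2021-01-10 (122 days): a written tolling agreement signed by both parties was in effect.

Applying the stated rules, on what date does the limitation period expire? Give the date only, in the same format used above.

2021-12-10

The limitation period began to run on 2019-08-10.
Adding the 2 years base period to 2019-08-10 gives a deadline of 2021-08-10, before any tolling.
The written tolling agreement from 2020-09-10 to 2021-01-10 tolled the period for 122 days, extending the deadline to 2021-12-10.
The other events in the timeline have no effect on the limitation period under the stated rules.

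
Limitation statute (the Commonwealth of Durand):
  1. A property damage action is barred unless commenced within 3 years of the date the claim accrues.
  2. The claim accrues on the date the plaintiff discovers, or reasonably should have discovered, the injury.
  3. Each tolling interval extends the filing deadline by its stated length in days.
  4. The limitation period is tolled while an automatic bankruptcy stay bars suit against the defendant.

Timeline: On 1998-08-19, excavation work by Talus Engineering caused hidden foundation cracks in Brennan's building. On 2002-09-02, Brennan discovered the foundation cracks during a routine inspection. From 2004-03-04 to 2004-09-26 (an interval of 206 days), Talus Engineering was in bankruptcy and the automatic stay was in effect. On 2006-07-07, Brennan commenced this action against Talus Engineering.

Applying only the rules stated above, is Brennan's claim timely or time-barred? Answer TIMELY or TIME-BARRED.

Accrual is tied to discovery, so the period began on 2002-09-02 rather than on 1998-08-19 when the act occurred.
3 years from 2002-09-02 is 2005-09-02.
The automatic bankruptcy stay from 2004-03-04 to 2004-09-26 tolled the period for 206 days, extending the deadline to 2006-03-27.
Brennan filed on 2006-07-07, after the 2006-03-27 deadline, so the action is time-barred.

TIME-BARRED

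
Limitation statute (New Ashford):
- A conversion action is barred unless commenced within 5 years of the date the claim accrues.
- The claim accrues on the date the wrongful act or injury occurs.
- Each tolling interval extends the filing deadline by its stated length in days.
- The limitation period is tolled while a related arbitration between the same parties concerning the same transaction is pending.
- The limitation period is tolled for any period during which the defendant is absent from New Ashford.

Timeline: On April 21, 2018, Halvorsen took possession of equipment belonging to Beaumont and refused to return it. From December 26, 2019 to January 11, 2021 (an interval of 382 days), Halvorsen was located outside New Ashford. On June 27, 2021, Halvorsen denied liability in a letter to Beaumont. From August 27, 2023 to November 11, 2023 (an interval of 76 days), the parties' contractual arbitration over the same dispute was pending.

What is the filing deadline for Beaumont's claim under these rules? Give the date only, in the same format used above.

July 22, 2024

The limitation period began to run on April 21, 2018.
5 years from April 21, 2018 is April 21, 2023.
The defendant's absence from the jurisdiction from December 26, 2019 to January 11, 2021 tolled the period for 382 days, extending the deadline to May 7, 2024.
The pending related arbitration from August 27, 2023 to November 11, 2023 tolled the period for 76 days, extending the deadline to July 22, 2024.
None of the other events listed affects the running of the period under the stated rules.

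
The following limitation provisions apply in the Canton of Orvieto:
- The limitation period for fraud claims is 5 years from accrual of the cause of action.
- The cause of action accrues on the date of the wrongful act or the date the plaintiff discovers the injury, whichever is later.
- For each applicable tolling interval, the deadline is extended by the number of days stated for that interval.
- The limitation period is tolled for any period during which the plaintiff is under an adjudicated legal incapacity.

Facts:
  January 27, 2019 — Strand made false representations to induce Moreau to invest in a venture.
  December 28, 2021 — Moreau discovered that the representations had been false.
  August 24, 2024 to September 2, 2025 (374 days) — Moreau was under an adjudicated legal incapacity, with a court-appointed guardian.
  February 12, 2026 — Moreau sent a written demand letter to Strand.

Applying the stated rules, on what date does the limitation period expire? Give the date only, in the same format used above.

Taking the later of the act (January 27, 2019) and discovery (December 28, 2021), the claim accrued on December 28, 2021.
5 years from December 28, 2021 is December 28, 2026.
The period was tolled for 374 days by the plaintiff's legal incapacity (August 24, 2024 to September 2, 2025), pushing the deadline to January 6, 2028.
None of the other events listed affects the running of the period under the stated rules.

January 6, 2028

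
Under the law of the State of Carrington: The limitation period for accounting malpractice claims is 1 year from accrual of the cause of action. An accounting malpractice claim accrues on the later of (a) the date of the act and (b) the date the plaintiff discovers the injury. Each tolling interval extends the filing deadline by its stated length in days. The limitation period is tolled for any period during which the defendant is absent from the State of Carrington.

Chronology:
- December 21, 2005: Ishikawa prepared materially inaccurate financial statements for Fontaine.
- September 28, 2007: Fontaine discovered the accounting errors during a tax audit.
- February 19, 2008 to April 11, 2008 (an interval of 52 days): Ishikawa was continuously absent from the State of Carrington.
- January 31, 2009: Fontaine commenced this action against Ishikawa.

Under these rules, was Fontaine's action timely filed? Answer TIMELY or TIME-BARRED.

Taking the later of the act (December 21, 2005) and discovery (September 28, 2007), the claim accrued on September 28, 2007.
1 year from September 28, 2007 is September 28, 2008.
The period was tolled for 52 days by the defendant's absence from the jurisdiction (February 19, 2008 to April 11, 2008), pushing the deadline to November 19, 2008.
Filing on January 31, 2009 missed the November 19, 2008 deadline — the action is time-barred.

TIME-BARRED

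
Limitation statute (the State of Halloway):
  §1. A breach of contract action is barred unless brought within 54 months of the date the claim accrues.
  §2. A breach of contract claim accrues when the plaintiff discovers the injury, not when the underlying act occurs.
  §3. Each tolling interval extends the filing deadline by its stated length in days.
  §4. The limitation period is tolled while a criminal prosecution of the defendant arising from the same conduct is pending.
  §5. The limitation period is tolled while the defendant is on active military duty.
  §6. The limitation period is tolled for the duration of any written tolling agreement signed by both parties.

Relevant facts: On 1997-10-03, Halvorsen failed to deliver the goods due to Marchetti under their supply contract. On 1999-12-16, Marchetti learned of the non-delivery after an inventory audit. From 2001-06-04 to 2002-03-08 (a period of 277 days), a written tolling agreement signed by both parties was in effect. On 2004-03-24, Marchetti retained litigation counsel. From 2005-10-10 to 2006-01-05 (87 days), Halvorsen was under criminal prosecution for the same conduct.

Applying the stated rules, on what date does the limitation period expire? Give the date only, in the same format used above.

2005-03-20

Accrual is tied to discovery, so the period began on 1999-12-16 rather than on 1997-10-03 when the act occurred.
The untolled deadline — 54 months after 1999-12-16 — is 2004-06-16.
The written tolling agreement from 2001-06-04 to 2002-03-08 tolled the period for 277 days, extending the deadline to 2005-03-20.
By the time the pending criminal prosecution began on 2005-10-10, the limitation period had already expired on 2005-03-20; that interval cannot revive it.
None of the other events listed affects the running of the period under the stated rules.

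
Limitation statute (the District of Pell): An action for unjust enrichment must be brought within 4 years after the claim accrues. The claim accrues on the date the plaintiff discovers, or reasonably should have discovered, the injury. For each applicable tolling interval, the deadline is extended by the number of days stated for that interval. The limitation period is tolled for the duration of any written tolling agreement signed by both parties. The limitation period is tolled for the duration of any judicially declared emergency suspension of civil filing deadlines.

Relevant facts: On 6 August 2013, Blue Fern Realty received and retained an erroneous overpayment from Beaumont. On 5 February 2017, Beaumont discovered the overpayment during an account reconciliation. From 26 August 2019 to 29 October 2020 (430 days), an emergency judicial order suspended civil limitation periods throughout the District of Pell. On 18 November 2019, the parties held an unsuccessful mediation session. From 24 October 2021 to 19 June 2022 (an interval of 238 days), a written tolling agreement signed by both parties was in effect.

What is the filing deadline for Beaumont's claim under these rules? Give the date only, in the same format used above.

Accrual is tied to discovery, so the period began on 5 February 2017 rather than on 6 August 2013 when the act occurred.
4 years from 5 February 2017 is 5 February 2021.
The emergency suspension of filing deadlines from 26 August 2019 to 29 October 2020 tolled the period for 430 days, extending the deadline to 11 April 2022.
The written tolling agreement from 24 October 2021 to 19 June 2022 tolled the period for 238 days, extending the deadline to 5 December 2022.
None of the other events listed affects the running of the period under the stated rules.

5 December 2022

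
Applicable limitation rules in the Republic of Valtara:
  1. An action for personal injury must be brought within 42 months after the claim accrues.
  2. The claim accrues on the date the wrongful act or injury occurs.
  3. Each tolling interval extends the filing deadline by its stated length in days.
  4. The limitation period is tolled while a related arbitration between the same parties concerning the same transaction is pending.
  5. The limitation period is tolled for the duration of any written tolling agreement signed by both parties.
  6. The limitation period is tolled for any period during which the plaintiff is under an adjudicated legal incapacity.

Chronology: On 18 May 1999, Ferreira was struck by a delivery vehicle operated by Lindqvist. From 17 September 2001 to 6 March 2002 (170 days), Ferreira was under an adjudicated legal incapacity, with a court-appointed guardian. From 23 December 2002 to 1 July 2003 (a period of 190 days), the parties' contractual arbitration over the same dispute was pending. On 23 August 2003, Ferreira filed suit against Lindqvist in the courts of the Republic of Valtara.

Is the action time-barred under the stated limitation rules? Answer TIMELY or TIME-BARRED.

The claim accrued on 18 May 1999, the date of the act.
42 months from 18 May 1999 is 18 November 2002.
The plaintiff's legal incapacity from 17 September 2001 to 6 March 2002 tolled the period for 170 days, extending the deadline to 7 May 2003.
The pending related arbitration from 23 December 2002 to 1 July 2003 tolled the period for 190 days, extending the deadline to 13 November 2003.
The 23 August 2003 filing precedes the 13 November 2003 deadline; the claim is timely.

TIMELY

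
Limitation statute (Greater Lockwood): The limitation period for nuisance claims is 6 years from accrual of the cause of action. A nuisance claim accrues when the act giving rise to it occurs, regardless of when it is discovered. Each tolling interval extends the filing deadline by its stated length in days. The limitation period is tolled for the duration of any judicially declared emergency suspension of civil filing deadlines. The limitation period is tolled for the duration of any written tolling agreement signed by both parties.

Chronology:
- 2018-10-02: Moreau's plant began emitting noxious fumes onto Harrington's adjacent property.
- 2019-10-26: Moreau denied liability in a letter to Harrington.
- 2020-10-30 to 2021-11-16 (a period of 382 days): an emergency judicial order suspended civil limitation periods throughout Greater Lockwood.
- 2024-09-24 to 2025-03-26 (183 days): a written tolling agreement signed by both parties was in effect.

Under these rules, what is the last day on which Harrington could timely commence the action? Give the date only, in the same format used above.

The cause of action accrued on 2018-10-02, the date of the act.
The untolled deadline — 6 years after 2018-10-02 — is 2024-10-02.
The emergency suspension of filing deadlines from 2020-10-30 to 2021-11-16 tolled the period for 382 days, extending the deadline to 2025-10-19.
The period was tolled for 183 days by the written tolling agreement (2024-09-24 to 2025-03-26), pushing the deadline to 2026-04-20.
Nothing else in the chronology tolls or restarts the period.

2026-04-20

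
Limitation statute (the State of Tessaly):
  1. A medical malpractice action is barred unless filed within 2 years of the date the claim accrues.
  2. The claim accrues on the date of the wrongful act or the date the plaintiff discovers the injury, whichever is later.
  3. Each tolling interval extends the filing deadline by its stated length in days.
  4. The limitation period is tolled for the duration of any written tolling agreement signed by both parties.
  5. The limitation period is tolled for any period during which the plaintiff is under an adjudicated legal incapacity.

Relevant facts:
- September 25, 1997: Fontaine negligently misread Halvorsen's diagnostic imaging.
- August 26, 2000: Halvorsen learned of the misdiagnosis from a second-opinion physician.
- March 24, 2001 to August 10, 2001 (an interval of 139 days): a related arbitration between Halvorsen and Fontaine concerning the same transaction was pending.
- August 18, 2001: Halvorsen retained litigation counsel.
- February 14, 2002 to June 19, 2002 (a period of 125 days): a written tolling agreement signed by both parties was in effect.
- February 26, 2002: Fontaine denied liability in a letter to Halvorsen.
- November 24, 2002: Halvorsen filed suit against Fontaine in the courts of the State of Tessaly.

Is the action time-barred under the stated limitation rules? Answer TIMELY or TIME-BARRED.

Because discovery on August 26, 2000 post-dates the September 25, 1997 act, accrual under the later-of rule falls on August 26, 2000.
Adding the 2 years base period to August 26, 2000 gives a deadline of August 26, 2002, before any tolling.
Because the written tolling agreement ran from February 14, 2002 to June 19, 2002, the deadline is extended by 125 days to December 29, 2002.
No stated provision tolls the period for a pending arbitration, so the interval from March 24, 2001 to August 10, 2001 has no effect on the deadline.
None of the other events listed affects the running of the period under the stated rules.
The November 24, 2002 filing precedes the December 29, 2002 deadline; the claim is timely.

TIMELY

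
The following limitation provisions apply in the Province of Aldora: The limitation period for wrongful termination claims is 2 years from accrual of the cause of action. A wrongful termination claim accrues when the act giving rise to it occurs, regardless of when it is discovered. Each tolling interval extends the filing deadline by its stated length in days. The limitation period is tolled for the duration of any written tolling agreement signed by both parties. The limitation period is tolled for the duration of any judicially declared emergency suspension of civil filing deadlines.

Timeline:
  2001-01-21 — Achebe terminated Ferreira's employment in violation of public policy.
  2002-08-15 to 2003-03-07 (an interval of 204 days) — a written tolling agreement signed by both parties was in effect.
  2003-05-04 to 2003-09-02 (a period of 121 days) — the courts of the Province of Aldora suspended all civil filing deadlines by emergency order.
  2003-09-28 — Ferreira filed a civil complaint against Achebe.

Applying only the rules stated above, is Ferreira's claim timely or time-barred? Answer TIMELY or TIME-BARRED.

The claim accrued on 2001-01-21, when the wrongful act occurred.
2 years from 2001-01-21 is 2003-01-21.
The period was tolled for 204 days by the written tolling agreement (2002-08-15 to 2003-03-07), pushing the deadline to 2003-08-13.
The emergency suspension of filing deadlines from 2003-05-04 to 2003-09-02 tolled the period for 121 days, extending the deadline to 2003-12-12.
The 2003-09-28 filing precedes the 2003-12-12 deadline; the claim is timely.

TIMELY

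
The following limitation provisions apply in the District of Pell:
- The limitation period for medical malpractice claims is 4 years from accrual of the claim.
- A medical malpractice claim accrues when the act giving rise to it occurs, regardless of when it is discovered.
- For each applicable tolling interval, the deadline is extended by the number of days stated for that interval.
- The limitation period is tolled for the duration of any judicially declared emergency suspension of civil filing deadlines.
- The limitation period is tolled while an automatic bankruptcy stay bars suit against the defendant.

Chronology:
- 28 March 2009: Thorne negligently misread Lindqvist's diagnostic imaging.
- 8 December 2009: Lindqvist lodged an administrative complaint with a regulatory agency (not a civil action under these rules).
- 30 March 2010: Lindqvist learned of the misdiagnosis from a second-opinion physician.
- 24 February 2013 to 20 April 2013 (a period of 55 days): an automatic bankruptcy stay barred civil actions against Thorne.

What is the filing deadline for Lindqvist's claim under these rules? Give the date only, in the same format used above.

22 May 2013

Accrual is governed by the date of the act, so the period began to run on 28 March 2009; the later discovery on 30 March 2010 is irrelevant under the stated rule.
Adding the 4 years base period to 28 March 2009 gives a deadline of 28 March 2013, before any tolling.
The automatic bankruptcy stay from 24 February 2013 to 20 April 2013 tolled the period for 55 days, extending the deadline to 22 May 2013.
The other events in the timeline have no effect on the limitation period under the stated rules.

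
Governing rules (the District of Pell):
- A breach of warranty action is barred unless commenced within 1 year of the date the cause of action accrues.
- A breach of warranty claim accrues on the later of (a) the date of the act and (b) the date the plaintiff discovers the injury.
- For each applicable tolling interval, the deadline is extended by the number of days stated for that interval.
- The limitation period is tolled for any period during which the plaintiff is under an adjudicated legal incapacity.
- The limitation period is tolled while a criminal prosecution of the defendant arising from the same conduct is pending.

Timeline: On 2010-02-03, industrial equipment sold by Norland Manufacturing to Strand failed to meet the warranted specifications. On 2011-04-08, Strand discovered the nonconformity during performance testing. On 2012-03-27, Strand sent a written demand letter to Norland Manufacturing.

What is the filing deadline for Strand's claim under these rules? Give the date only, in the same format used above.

Taking the later of the act (2010-02-03) and discovery (2011-04-08), the claim accrued on 2011-04-08.
The untolled deadline — 1 year after 2011-04-08 — is 2012-04-08.
None of the other events listed affects the running of the period under the stated rules.

2012-04-08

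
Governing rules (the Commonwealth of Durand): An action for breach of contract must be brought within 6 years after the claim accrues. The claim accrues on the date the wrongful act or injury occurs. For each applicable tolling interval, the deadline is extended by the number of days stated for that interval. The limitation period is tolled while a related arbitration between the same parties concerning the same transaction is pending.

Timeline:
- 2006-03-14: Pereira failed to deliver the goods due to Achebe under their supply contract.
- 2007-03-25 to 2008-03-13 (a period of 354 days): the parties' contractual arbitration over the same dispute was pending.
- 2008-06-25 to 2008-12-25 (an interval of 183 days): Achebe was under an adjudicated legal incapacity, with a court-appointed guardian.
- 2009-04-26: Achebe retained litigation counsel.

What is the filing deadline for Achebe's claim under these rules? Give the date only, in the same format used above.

The claim accrued on 2006-03-14, when the wrongful act occurred.
Adding the 6 years base period to 2006-03-14 gives a deadline of 2012-03-14, before any tolling.
The period was tolled for 354 days by the pending related arbitration (2007-03-25 to 2008-03-13), pushing the deadline to 2013-03-03.
No stated provision tolls the period for the plaintiff's incapacity, so the interval from 2008-06-25 to 2008-12-25 has no effect on the deadline.
Nothing else in the chronology tolls or restarts the period.

2013-03-03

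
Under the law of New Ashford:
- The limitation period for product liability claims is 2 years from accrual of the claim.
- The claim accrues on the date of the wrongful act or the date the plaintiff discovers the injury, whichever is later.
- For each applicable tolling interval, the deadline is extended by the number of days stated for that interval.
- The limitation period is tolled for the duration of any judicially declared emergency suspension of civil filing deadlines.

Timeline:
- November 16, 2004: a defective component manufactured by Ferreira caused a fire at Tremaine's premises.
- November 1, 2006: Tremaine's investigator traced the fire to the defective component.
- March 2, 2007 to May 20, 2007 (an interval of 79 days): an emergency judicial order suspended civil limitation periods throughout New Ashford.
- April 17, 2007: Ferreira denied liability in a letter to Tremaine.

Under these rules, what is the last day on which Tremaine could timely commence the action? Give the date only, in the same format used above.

The claim accrued on November 1, 2006 — the later of the November 16, 2004 act and the November 1, 2006 discovery.
Adding the 2 years base period to November 1, 2006 gives a deadline of November 1, 2008, before any tolling.
Because the emergency suspension of filing deadlines ran from March 2, 2007 to May 20, 2007, the deadline is extended by 79 days to January 19, 2009.
Nothing else in the chronology tolls or restarts the period.

January 19, 2009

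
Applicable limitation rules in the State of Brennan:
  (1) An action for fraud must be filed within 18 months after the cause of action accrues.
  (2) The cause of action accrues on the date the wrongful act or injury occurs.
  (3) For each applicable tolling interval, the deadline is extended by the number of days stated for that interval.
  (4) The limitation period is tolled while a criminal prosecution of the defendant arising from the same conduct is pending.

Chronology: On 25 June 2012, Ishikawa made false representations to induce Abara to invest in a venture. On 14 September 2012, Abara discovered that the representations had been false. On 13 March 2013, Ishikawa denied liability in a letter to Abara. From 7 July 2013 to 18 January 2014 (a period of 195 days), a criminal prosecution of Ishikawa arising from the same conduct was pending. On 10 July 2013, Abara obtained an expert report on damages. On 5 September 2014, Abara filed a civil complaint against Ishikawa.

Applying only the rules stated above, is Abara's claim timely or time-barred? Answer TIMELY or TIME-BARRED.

Accrual is governed by the date of the act, so the period began to run on 25 June 2012; the later discovery on 14 September 2012 is irrelevant under the stated rule.
The untolled deadline — 18 months after 25 June 2012 — is 25 December 2013.
The pending criminal prosecution from 7 July 2013 to 18 January 2014 tolled the period for 195 days, extending the deadline to 8 July 2014.
Nothing else in the chronology tolls or restarts the period.
The 5 September 2014 filing falls after the 8 July 2014 deadline; the claim is time-barred.

TIME-BARRED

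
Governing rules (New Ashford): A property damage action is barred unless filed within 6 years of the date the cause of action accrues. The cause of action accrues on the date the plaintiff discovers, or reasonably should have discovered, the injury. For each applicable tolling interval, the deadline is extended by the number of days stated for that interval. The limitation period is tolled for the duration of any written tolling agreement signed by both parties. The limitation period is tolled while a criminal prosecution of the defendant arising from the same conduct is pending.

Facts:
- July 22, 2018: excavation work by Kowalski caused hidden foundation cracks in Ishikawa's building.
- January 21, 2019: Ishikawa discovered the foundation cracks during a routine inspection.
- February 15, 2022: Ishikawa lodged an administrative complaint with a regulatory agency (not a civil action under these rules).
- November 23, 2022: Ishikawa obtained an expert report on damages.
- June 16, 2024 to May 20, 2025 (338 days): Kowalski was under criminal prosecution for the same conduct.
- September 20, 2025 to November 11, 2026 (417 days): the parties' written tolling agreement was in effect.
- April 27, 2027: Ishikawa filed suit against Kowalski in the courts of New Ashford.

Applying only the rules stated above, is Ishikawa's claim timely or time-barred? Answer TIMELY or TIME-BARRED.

Under the discovery rule, the claim accrued on January 21, 2019, when Ishikawa discovered the injury — not on the July 22, 2018 date of the underlying act.
Adding the 6 years base period to January 21, 2019 gives a deadline of January 21, 2025, before any tolling.
Because the pending criminal prosecution ran from June 16, 2024 to May 20, 2025, the deadline is extended by 338 days to December 25, 2025.
Because the written tolling agreement ran from September 20, 2025 to November 11, 2026, the deadline is extended by 417 days to February 15, 2027.
Nothing else in the chronology tolls or restarts the period.
The April 27, 2027 filing falls after the February 15, 2027 deadline; the claim is time-barred.

TIME-BARRED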